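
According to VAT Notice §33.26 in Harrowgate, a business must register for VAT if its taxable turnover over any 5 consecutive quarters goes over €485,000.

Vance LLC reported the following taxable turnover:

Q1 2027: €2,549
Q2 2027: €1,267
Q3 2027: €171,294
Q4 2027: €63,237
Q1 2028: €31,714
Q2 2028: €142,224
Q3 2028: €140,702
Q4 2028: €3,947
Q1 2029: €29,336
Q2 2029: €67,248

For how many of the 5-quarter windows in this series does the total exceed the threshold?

1

Q1 2027–Q1 2028: €2,549 + €1,267 + €171,294 + €63,237 + €31,714 = €270,061 (under)
Q2 2027–Q2 2028: €1,267 + €171,294 + €63,237 + €31,714 + €142,224 = €409,736 (under)
Q3 2027–Q3 2028: €171,294 + €63,237 + €31,714 + €142,224 + €140,702 = €549,171 (over)
Q4 2027–Q4 2028: €63,237 + €31,714 + €142,224 + €140,702 + €3,947 = €381,824 (under)
Q1 2028–Q1 2029: €31,714 + €142,224 + €140,702 + €3,947 + €29,336 = €347,923 (under)
Q2 2028–Q2 2029: €142,224 + €140,702 + €3,947 + €29,336 + €67,248 = €383,457 (under)
1 window exceeds the threshold.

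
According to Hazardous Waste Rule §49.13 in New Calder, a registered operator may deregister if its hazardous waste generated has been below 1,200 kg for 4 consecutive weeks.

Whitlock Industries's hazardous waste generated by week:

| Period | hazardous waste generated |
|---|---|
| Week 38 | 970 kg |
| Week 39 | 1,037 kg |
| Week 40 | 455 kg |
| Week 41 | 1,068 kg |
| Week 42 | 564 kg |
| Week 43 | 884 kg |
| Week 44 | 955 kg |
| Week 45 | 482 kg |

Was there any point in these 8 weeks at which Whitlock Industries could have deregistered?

Yes

Weeks below 1,200 kg: Week 38, Week 39, Week 40, Week 41, Week 42, Week 43, Week 44, Week 45.
Longest run of consecutive weeks below the threshold: 8.
8 ≥ 4, so Whitlock Industries became eligible.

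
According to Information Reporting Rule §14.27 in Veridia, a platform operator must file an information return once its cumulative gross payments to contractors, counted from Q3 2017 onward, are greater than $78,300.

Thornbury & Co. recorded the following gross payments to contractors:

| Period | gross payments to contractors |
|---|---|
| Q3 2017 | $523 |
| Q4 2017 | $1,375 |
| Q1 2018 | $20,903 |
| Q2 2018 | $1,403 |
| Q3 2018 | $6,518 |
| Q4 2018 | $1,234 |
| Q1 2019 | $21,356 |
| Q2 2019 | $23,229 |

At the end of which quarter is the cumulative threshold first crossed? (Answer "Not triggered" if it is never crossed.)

Through Q3 2017: $523
Through Q4 2017: $1,898
Through Q1 2018: $22,801
Through Q2 2018: $24,204
Through Q3 2018: $30,722
Through Q4 2018: $31,956
Through Q1 2019: $53,312
Through Q2 2019: $76,541
Final cumulative total $76,541 ≤ $78,300; the threshold is never exceeded.

Not triggered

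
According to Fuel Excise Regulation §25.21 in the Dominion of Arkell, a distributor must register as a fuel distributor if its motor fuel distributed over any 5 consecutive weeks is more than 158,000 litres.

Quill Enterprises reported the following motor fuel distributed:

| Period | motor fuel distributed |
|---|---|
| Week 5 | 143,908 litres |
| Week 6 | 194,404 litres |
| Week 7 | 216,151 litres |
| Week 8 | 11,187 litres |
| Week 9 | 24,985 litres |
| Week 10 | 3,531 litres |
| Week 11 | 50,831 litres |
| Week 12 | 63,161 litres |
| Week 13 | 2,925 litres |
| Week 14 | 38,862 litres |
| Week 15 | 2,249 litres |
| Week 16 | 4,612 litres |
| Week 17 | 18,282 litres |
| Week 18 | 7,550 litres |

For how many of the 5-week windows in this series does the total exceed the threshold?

Week 5–Week 9: 143,908 litres + 194,404 litres + 216,151 litres + 11,187 litres + 24,985 litres = 590,635 litres (over)
Week 6–Week 10: 194,404 litres + 216,151 litres + 11,187 litres + 24,985 litres + 3,531 litres = 450,258 litres (over)
Week 7–Week 11: 216,151 litres + 11,187 litres + 24,985 litres + 3,531 litres + 50,831 litres = 306,685 litres (over)
Week 8–Week 12: 11,187 litres + 24,985 litres + 3,531 litres + 50,831 litres + 63,161 litres = 153,695 litres (under)
Week 9–Week 13: 24,985 litres + 3,531 litres + 50,831 litres + 63,161 litres + 2,925 litres = 145,433 litres (under)
Week 10–Week 14: 3,531 litres + 50,831 litres + 63,161 litres + 2,925 litres + 38,862 litres = 159,310 litres (over)
Week 11–Week 15: 50,831 litres + 63,161 litres + 2,925 litres + 38,862 litres + 2,249 litres = 158,028 litres (over)
Week 12–Week 16: 63,161 litres + 2,925 litres + 38,862 litres + 2,249 litres + 4,612 litres = 111,809 litres (under)
Week 13–Week 17: 2,925 litres + 38,862 litres + 2,249 litres + 4,612 litres + 18,282 litres = 66,930 litres (under)
Week 14–Week 18: 38,862 litres + 2,249 litres + 4,612 litres + 18,282 litres + 7,550 litres = 71,555 litres (under)
5 windows exceed the threshold.

5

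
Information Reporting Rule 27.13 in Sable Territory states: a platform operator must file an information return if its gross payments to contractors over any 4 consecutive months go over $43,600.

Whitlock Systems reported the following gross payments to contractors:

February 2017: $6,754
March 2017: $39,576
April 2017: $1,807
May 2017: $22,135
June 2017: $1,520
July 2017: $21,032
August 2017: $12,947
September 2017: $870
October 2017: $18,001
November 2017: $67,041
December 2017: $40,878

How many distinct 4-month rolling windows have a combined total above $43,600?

February 2017–May 2017: $6,754 + $39,576 + $1,807 + $22,135 = $70,272 (over)
March 2017–June 2017: $39,576 + $1,807 + $22,135 + $1,520 = $65,038 (over)
April 2017–July 2017: $1,807 + $22,135 + $1,520 + $21,032 = $46,494 (over)
May 2017–August 2017: $22,135 + $1,520 + $21,032 + $12,947 = $57,634 (over)
June 2017–September 2017: $1,520 + $21,032 + $12,947 + $870 = $36,369 (under)
July 2017–October 2017: $21,032 + $12,947 + $870 + $18,001 = $52,850 (over)
August 2017–November 2017: $12,947 + $870 + $18,001 + $67,041 = $98,859 (over)
September 2017–December 2017: $870 + $18,001 + $67,041 + $40,878 = $126,790 (over)
7 windows exceed the threshold.

7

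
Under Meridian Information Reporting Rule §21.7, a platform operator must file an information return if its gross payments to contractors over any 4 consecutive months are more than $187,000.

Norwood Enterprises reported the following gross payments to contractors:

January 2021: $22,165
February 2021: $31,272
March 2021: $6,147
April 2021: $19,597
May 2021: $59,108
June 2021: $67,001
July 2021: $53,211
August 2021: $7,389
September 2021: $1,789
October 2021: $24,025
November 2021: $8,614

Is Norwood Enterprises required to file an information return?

January 2021–April 2021: $22,165 + $31,272 + $6,147 + $19,597 = $79,181 (under)
February 2021–May 2021: $31,272 + $6,147 + $19,597 + $59,108 = $116,124 (under)
March 2021–June 2021: $6,147 + $19,597 + $59,108 + $67,001 = $151,853 (under)
April 2021–July 2021: $19,597 + $59,108 + $67,001 + $53,211 = $198,917 (over)
May 2021–August 2021: $59,108 + $67,001 + $53,211 + $7,389 = $186,709 (under)
June 2021–September 2021: $67,001 + $53,211 + $7,389 + $1,789 = $129,390 (under)
July 2021–October 2021: $53,211 + $7,389 + $1,789 + $24,025 = $86,414 (under)
August 2021–November 2021: $7,389 + $1,789 + $24,025 + $8,614 = $41,817 (under)
At least one window exceeds $187,000.

Yes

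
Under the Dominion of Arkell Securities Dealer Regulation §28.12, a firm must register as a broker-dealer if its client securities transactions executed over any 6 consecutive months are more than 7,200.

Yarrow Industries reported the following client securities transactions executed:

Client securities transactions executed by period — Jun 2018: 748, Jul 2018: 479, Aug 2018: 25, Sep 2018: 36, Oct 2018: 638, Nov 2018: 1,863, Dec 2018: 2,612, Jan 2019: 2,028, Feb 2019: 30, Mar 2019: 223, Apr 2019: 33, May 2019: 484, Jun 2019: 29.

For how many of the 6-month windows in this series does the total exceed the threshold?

Jun 2018–Nov 2018: 748 + 479 + 25 + 36 + 638 + 1,863 = 3,789 (under)
Jul 2018–Dec 2018: 479 + 25 + 36 + 638 + 1,863 + 2,612 = 5,653 (under)
Aug 2018–Jan 2019: 25 + 36 + 638 + 1,863 + 2,612 + 2,028 = 7,202 (over)
Sep 2018–Feb 2019: 36 + 638 + 1,863 + 2,612 + 2,028 + 30 = 7,207 (over)
Oct 2018–Mar 2019: 638 + 1,863 + 2,612 + 2,028 + 30 + 223 = 7,394 (over)
Nov 2018–Apr 2019: 1,863 + 2,612 + 2,028 + 30 + 223 + 33 = 6,789 (under)
Dec 2018–May 2019: 2,612 + 2,028 + 30 + 223 + 33 + 484 = 5,410 (under)
Jan 2019–Jun 2019: 2,028 + 30 + 223 + 33 + 484 + 29 = 2,827 (under)
3 windows exceed the threshold.

3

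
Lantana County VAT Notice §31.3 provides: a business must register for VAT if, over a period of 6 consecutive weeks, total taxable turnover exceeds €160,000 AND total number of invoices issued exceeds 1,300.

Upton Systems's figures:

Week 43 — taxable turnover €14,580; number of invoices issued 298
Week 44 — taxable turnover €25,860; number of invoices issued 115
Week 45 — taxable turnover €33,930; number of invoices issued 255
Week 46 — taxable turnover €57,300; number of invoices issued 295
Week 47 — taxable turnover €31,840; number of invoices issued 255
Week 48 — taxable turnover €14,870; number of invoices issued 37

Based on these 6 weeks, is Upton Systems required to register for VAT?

No

Total taxable turnover: €14,580 + €25,860 + €33,930 + €57,300 + €31,840 + €14,870 = €178,380 (> €160,000).
Total number of invoices issued: 298 + 115 + 255 + 295 + 255 + 37 = 1,255 (≤ 1,300).
The test is 'and': the rule requires both, and at least one is not exceeded.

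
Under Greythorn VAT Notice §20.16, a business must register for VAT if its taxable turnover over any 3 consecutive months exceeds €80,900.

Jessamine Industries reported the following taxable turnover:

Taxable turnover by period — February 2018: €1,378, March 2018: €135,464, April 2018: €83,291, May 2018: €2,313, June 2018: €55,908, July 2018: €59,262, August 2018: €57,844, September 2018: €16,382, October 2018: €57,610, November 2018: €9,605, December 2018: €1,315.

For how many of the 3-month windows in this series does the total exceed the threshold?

8

February 2018–April 2018: €1,378 + €135,464 + €83,291 = €220,133 (over)
March 2018–May 2018: €135,464 + €83,291 + €2,313 = €221,068 (over)
April 2018–June 2018: €83,291 + €2,313 + €55,908 = €141,512 (over)
May 2018–July 2018: €2,313 + €55,908 + €59,262 = €117,483 (over)
June 2018–August 2018: €55,908 + €59,262 + €57,844 = €173,014 (over)
July 2018–September 2018: €59,262 + €57,844 + €16,382 = €133,488 (over)
August 2018–October 2018: €57,844 + €16,382 + €57,610 = €131,836 (over)
September 2018–November 2018: €16,382 + €57,610 + €9,605 = €83,597 (over)
October 2018–December 2018: €57,610 + €9,605 + €1,315 = €68,530 (under)
8 windows exceed the threshold.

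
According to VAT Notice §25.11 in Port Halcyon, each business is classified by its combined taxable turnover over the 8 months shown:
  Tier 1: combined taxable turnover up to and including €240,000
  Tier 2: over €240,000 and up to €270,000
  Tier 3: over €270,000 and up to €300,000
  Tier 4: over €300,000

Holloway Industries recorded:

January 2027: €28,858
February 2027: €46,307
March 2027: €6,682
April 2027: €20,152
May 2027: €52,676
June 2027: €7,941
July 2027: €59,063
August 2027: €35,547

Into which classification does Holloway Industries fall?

Combined taxable turnover: €28,858 + €46,307 + €6,682 + €20,152 + €52,676 + €7,941 + €59,063 + €35,547 = €257,226.
€240,000 < €257,226 ≤ €270,000, so Tier 2 applies.

Tier 2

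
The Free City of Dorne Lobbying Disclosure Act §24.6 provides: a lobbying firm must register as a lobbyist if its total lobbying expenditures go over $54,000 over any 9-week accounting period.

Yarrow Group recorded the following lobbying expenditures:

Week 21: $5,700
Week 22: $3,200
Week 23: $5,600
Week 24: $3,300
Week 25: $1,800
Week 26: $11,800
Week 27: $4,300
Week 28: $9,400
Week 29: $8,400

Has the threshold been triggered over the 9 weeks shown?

No

Total lobbying expenditures: $5,700 + $3,200 + $5,600 + $3,300 + $1,800 + $11,800 + $4,300 + $9,400 + $8,400 = $53,500.
$53,500 ≤ $54,000, so the threshold is not exceeded.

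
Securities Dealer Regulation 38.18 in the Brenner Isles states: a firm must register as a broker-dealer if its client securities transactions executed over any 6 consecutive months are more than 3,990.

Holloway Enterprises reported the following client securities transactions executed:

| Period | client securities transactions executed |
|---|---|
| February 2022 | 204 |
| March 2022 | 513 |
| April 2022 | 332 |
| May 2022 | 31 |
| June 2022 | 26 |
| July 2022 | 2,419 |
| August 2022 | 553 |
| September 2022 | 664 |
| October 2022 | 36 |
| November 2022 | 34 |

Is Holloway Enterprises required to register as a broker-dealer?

February 2022–July 2022: 204 + 513 + 332 + 31 + 26 + 2,419 = 3,525 (under)
March 2022–August 2022: 513 + 332 + 31 + 26 + 2,419 + 553 = 3,874 (under)
April 2022–September 2022: 332 + 31 + 26 + 2,419 + 553 + 664 = 4,025 (over)
May 2022–October 2022: 31 + 26 + 2,419 + 553 + 664 + 36 = 3,729 (under)
June 2022–November 2022: 26 + 2,419 + 553 + 664 + 36 + 34 = 3,732 (under)
At least one window exceeds 3,990.

Yes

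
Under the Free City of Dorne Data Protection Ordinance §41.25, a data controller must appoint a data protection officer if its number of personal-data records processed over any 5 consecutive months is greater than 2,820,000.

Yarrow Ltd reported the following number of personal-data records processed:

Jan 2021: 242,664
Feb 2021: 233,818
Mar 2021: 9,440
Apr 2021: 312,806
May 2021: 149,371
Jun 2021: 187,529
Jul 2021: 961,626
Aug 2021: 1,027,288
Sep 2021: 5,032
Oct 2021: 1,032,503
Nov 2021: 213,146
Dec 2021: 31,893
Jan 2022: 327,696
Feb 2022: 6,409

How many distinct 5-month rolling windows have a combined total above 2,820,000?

2

Jan 2021–May 2021: 242,664 + 233,818 + 9,440 + 312,806 + 149,371 = 948,099 (under)
Feb 2021–Jun 2021: 233,818 + 9,440 + 312,806 + 149,371 + 187,529 = 892,964 (under)
Mar 2021–Jul 2021: 9,440 + 312,806 + 149,371 + 187,529 + 961,626 = 1,620,772 (under)
Apr 2021–Aug 2021: 312,806 + 149,371 + 187,529 + 961,626 + 1,027,288 = 2,638,620 (under)
May 2021–Sep 2021: 149,371 + 187,529 + 961,626 + 1,027,288 + 5,032 = 2,330,846 (under)
Jun 2021–Oct 2021: 187,529 + 961,626 + 1,027,288 + 5,032 + 1,032,503 = 3,213,978 (over)
Jul 2021–Nov 2021: 961,626 + 1,027,288 + 5,032 + 1,032,503 + 213,146 = 3,239,595 (over)
Aug 2021–Dec 2021: 1,027,288 + 5,032 + 1,032,503 + 213,146 + 31,893 = 2,309,862 (under)
Sep 2021–Jan 2022: 5,032 + 1,032,503 + 213,146 + 31,893 + 327,696 = 1,610,270 (under)
Oct 2021–Feb 2022: 1,032,503 + 213,146 + 31,893 + 327,696 + 6,409 = 1,611,647 (under)
2 windows exceed the threshold.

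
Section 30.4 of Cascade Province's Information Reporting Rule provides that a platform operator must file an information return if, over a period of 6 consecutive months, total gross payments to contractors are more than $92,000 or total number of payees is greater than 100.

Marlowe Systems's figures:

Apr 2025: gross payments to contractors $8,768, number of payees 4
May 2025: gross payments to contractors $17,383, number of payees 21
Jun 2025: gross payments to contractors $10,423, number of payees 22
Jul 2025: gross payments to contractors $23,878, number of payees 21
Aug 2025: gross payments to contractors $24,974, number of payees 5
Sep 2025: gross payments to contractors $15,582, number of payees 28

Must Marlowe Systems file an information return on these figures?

Yes

Total gross payments to contractors: $8,768 + $17,383 + $10,423 + $23,878 + $24,974 + $15,582 = $101,008 (> $92,000).
Total number of payees: 4 + 21 + 22 + 21 + 5 + 28 = 101 (> 100).
The test is 'or': at least one threshold is exceeded.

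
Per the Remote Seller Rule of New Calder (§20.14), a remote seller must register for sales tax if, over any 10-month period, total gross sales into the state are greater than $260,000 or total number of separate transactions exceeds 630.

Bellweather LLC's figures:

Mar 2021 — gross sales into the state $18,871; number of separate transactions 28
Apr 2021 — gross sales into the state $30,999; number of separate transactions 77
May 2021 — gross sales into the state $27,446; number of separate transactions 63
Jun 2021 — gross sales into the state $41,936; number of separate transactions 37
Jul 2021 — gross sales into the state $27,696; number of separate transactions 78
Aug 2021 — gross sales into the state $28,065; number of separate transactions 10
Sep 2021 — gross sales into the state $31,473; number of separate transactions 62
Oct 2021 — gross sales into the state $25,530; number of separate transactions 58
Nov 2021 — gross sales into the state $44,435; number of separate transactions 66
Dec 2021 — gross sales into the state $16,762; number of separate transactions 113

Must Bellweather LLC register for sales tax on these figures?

Yes

Total gross sales into the state: $18,871 + $30,999 + $27,446 + $41,936 + $27,696 + $28,065 + $31,473 + $25,530 + $44,435 + $16,762 = $293,213 (> $260,000).
Total number of separate transactions: 28 + 77 + 63 + 37 + 78 + 10 + 62 + 58 + 66 + 113 = 592 (≤ 630).
The test is 'or': at least one threshold is exceeded.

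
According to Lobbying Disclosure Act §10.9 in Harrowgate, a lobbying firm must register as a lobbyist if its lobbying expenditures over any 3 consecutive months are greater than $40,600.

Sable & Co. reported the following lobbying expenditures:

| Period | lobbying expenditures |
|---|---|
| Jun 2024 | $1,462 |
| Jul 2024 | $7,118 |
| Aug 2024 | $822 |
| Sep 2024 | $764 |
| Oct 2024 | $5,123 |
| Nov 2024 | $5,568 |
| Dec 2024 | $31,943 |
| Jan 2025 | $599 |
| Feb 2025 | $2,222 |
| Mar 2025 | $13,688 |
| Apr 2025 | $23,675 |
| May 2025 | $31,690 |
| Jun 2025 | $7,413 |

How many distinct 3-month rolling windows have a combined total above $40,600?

Jun 2024–Aug 2024: $1,462 + $7,118 + $822 = $9,402 (under)
Jul 2024–Sep 2024: $7,118 + $822 + $764 = $8,704 (under)
Aug 2024–Oct 2024: $822 + $764 + $5,123 = $6,709 (under)
Sep 2024–Nov 2024: $764 + $5,123 + $5,568 = $11,455 (under)
Oct 2024–Dec 2024: $5,123 + $5,568 + $31,943 = $42,634 (over)
Nov 2024–Jan 2025: $5,568 + $31,943 + $599 = $38,110 (under)
Dec 2024–Feb 2025: $31,943 + $599 + $2,222 = $34,764 (under)
Jan 2025–Mar 2025: $599 + $2,222 + $13,688 = $16,509 (under)
Feb 2025–Apr 2025: $2,222 + $13,688 + $23,675 = $39,585 (under)
Mar 2025–May 2025: $13,688 + $23,675 + $31,690 = $69,053 (over)
Apr 2025–Jun 2025: $23,675 + $31,690 + $7,413 = $62,778 (over)
3 windows exceed the threshold.

3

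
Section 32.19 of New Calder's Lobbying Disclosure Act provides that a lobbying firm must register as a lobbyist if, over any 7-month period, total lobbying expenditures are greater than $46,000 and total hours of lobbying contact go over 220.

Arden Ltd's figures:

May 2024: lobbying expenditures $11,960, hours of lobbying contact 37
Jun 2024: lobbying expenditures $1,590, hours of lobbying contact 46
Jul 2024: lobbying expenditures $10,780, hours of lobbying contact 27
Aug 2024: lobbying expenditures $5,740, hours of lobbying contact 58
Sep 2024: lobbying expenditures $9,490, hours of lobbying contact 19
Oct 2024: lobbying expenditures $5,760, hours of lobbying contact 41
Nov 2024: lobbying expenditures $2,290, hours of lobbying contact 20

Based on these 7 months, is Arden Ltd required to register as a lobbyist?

Total lobbying expenditures: $11,960 + $1,590 + $10,780 + $5,740 + $9,490 + $5,760 + $2,290 = $47,610 (> $46,000).
Total hours of lobbying contact: 37 + 46 + 27 + 58 + 19 + 41 + 20 = 248 (> 220).
The test is 'and': both thresholds are exceeded.

Yes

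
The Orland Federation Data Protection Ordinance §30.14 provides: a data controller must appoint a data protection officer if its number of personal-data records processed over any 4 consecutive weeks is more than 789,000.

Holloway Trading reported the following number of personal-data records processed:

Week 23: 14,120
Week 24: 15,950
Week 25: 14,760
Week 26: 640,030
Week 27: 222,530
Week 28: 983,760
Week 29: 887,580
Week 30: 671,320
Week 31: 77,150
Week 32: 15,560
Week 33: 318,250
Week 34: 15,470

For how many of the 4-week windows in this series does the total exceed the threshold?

Week 23–Week 26: 14,120 + 15,950 + 14,760 + 640,030 = 684,860 (under)
Week 24–Week 27: 15,950 + 14,760 + 640,030 + 222,530 = 893,270 (over)
Week 25–Week 28: 14,760 + 640,030 + 222,530 + 983,760 = 1,861,080 (over)
Week 26–Week 29: 640,030 + 222,530 + 983,760 + 887,580 = 2,733,900 (over)
Week 27–Week 30: 222,530 + 983,760 + 887,580 + 671,320 = 2,765,190 (over)
Week 28–Week 31: 983,760 + 887,580 + 671,320 + 77,150 = 2,619,810 (over)
Week 29–Week 32: 887,580 + 671,320 + 77,150 + 15,560 = 1,651,610 (over)
Week 30–Week 33: 671,320 + 77,150 + 15,560 + 318,250 = 1,082,280 (over)
Week 31–Week 34: 77,150 + 15,560 + 318,250 + 15,470 = 426,430 (under)
7 windows exceed the threshold.

7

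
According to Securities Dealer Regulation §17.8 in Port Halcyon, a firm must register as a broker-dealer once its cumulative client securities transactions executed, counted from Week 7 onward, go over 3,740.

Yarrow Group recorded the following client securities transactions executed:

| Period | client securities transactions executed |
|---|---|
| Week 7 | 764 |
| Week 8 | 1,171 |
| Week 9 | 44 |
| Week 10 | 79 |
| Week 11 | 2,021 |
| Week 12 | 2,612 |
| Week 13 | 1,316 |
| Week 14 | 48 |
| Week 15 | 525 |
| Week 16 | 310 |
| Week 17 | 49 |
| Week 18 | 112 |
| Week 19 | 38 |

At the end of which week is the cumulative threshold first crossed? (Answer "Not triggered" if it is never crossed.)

Week 11

Through Week 7: 764
Through Week 8: 1,935
Through Week 9: 1,979
Through Week 10: 2,058
Through Week 11: 4,079 ← exceeds threshold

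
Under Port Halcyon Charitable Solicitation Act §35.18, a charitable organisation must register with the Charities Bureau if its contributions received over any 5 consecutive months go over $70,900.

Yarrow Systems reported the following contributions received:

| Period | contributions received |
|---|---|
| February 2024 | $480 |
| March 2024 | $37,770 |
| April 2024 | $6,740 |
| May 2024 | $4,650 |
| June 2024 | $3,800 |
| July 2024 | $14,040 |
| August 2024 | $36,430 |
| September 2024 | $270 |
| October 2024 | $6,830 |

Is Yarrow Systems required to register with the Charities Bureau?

February 2024–June 2024: $480 + $37,770 + $6,740 + $4,650 + $3,800 = $53,440 (under)
March 2024–July 2024: $37,770 + $6,740 + $4,650 + $3,800 + $14,040 = $67,000 (under)
April 2024–August 2024: $6,740 + $4,650 + $3,800 + $14,040 + $36,430 = $65,660 (under)
May 2024–September 2024: $4,650 + $3,800 + $14,040 + $36,430 + $270 = $59,190 (under)
June 2024–October 2024: $3,800 + $14,040 + $36,430 + $270 + $6,830 = $61,370 (under)
No window exceeds $70,900.

No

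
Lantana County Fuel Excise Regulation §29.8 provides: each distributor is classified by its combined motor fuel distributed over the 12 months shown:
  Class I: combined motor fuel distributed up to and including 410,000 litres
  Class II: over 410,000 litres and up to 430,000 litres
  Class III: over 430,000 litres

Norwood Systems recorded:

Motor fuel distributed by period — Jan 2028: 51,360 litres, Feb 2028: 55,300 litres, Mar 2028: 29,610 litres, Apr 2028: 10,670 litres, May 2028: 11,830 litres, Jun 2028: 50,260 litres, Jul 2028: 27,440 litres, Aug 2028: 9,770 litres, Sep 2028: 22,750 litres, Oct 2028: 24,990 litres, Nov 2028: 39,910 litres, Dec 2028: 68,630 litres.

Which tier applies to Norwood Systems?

Combined motor fuel distributed: 51,360 litres + 55,300 litres + 29,610 litres + 10,670 litres + 11,830 litres + 50,260 litres + 27,440 litres + 9,770 litres + 22,750 litres + 24,990 litres + 39,910 litres + 68,630 litres = 402,520 litres.
402,520 litres ≤ 410,000 litres, so Class I applies.

Class I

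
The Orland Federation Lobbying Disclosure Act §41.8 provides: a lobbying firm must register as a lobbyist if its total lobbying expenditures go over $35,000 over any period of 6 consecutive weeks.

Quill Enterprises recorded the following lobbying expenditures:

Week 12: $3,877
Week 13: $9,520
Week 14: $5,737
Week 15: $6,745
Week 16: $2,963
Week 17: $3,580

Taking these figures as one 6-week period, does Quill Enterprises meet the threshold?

No

Total lobbying expenditures: $3,877 + $9,520 + $5,737 + $6,745 + $2,963 + $3,580 = $32,422.
$32,422 ≤ $35,000, so the threshold is not exceeded.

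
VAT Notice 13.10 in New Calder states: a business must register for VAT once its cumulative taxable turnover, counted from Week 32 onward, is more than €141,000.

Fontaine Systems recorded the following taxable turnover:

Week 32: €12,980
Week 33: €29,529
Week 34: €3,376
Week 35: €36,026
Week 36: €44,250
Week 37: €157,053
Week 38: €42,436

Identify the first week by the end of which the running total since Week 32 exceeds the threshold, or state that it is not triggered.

Week 37

Through Week 32: €12,980
Through Week 33: €42,509
Through Week 34: €45,885
Through Week 35: €81,911
Through Week 36: €126,161
Through Week 37: €283,214 ← exceeds threshold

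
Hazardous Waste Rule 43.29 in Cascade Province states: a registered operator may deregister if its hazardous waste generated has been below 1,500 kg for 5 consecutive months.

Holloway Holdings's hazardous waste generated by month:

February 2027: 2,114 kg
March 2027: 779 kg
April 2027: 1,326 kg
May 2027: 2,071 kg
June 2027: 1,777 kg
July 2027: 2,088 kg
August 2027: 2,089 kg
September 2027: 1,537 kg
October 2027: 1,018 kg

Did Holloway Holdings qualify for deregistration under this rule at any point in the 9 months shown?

No

Months below 1,500 kg: March 2027, April 2027, October 2027.
Longest run of consecutive months below the threshold: 2.
2 < 5, so Holloway Holdings never became eligible.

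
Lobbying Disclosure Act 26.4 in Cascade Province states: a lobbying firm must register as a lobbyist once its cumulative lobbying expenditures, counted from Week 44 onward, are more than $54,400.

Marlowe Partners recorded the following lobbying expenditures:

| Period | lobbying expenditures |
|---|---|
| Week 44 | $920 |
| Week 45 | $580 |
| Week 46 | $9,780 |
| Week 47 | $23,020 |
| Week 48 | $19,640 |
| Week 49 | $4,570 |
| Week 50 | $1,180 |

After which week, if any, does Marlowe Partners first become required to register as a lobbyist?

Through Week 44: $920
Through Week 45: $1,500
Through Week 46: $11,280
Through Week 47: $34,300
Through Week 48: $53,940
Through Week 49: $58,510 ← exceeds threshold

Week 49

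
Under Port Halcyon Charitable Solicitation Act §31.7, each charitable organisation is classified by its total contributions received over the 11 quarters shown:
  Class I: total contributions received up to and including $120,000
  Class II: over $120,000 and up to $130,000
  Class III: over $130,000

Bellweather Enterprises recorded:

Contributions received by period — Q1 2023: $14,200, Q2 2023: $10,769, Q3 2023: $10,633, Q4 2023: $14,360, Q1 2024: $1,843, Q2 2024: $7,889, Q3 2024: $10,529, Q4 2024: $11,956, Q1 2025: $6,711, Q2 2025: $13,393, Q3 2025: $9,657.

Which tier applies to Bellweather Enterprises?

Total contributions received: $14,200 + $10,769 + $10,633 + $14,360 + $1,843 + $7,889 + $10,529 + $11,956 + $6,711 + $13,393 + $9,657 = $111,940.
$111,940 ≤ $120,000, so Class I applies.

Class I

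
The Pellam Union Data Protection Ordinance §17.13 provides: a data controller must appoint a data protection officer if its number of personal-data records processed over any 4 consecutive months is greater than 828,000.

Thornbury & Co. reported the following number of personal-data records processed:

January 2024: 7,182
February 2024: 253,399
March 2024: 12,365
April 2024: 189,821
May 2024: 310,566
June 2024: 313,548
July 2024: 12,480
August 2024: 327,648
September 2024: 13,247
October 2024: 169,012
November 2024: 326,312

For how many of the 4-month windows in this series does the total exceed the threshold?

January 2024–April 2024: 7,182 + 253,399 + 12,365 + 189,821 = 462,767 (under)
February 2024–May 2024: 253,399 + 12,365 + 189,821 + 310,566 = 766,151 (under)
March 2024–June 2024: 12,365 + 189,821 + 310,566 + 313,548 = 826,300 (under)
April 2024–July 2024: 189,821 + 310,566 + 313,548 + 12,480 = 826,415 (under)
May 2024–August 2024: 310,566 + 313,548 + 12,480 + 327,648 = 964,242 (over)
June 2024–September 2024: 313,548 + 12,480 + 327,648 + 13,247 = 666,923 (under)
July 2024–October 2024: 12,480 + 327,648 + 13,247 + 169,012 = 522,387 (under)
August 2024–November 2024: 327,648 + 13,247 + 169,012 + 326,312 = 836,219 (over)
2 windows exceed the threshold.

2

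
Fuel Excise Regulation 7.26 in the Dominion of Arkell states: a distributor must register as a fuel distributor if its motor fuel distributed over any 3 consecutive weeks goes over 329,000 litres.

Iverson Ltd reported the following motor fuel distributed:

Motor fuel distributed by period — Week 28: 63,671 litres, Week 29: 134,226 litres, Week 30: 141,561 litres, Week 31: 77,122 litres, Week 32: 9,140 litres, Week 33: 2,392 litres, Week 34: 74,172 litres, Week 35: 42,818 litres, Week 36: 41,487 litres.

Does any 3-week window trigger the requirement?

Week 28–Week 30: 63,671 litres + 134,226 litres + 141,561 litres = 339,458 litres (over)
Week 29–Week 31: 134,226 litres + 141,561 litres + 77,122 litres = 352,909 litres (over)
Week 30–Week 32: 141,561 litres + 77,122 litres + 9,140 litres = 227,823 litres (under)
Week 31–Week 33: 77,122 litres + 9,140 litres + 2,392 litres = 88,654 litres (under)
Week 32–Week 34: 9,140 litres + 2,392 litres + 74,172 litres = 85,704 litres (under)
Week 33–Week 35: 2,392 litres + 74,172 litres + 42,818 litres = 119,382 litres (under)
Week 34–Week 36: 74,172 litres + 42,818 litres + 41,487 litres = 158,477 litres (under)
At least one window exceeds 329,000 litres.

Yes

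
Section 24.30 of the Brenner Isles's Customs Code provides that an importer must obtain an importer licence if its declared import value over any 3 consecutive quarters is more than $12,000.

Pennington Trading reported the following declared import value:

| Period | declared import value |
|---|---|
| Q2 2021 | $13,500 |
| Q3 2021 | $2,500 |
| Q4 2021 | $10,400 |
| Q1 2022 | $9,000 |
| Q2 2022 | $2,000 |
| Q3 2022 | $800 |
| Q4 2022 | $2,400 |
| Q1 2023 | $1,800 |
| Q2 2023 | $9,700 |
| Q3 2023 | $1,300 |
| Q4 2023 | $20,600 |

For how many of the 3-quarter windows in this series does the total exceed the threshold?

6

Q2 2021–Q4 2021: $13,500 + $2,500 + $10,400 = $26,400 (over)
Q3 2021–Q1 2022: $2,500 + $10,400 + $9,000 = $21,900 (over)
Q4 2021–Q2 2022: $10,400 + $9,000 + $2,000 = $21,400 (over)
Q1 2022–Q3 2022: $9,000 + $2,000 + $800 = $11,800 (under)
Q2 2022–Q4 2022: $2,000 + $800 + $2,400 = $5,200 (under)
Q3 2022–Q1 2023: $800 + $2,400 + $1,800 = $5,000 (under)
Q4 2022–Q2 2023: $2,400 + $1,800 + $9,700 = $13,900 (over)
Q1 2023–Q3 2023: $1,800 + $9,700 + $1,300 = $12,800 (over)
Q2 2023–Q4 2023: $9,700 + $1,300 + $20,600 = $31,600 (over)
6 windows exceed the threshold.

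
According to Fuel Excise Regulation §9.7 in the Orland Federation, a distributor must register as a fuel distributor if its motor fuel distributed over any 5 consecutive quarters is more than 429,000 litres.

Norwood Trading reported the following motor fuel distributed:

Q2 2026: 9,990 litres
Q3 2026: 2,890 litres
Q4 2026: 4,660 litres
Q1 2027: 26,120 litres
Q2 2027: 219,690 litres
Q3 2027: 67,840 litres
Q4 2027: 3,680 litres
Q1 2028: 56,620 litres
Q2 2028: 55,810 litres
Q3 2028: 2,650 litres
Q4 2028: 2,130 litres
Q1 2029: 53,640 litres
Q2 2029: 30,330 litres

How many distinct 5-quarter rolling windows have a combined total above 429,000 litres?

Q2 2026–Q2 2027: 9,990 litres + 2,890 litres + 4,660 litres + 26,120 litres + 219,690 litres = 263,350 litres (under)
Q3 2026–Q3 2027: 2,890 litres + 4,660 litres + 26,120 litres + 219,690 litres + 67,840 litres = 321,200 litres (under)
Q4 2026–Q4 2027: 4,660 litres + 26,120 litres + 219,690 litres + 67,840 litres + 3,680 litres = 321,990 litres (under)
Q1 2027–Q1 2028: 26,120 litres + 219,690 litres + 67,840 litres + 3,680 litres + 56,620 litres = 373,950 litres (under)
Q2 2027–Q2 2028: 219,690 litres + 67,840 litres + 3,680 litres + 56,620 litres + 55,810 litres = 403,640 litres (under)
Q3 2027–Q3 2028: 67,840 litres + 3,680 litres + 56,620 litres + 55,810 litres + 2,650 litres = 186,600 litres (under)
Q4 2027–Q4 2028: 3,680 litres + 56,620 litres + 55,810 litres + 2,650 litres + 2,130 litres = 120,890 litres (under)
Q1 2028–Q1 2029: 56,620 litres + 55,810 litres + 2,650 litres + 2,130 litres + 53,640 litres = 170,850 litres (under)
Q2 2028–Q2 2029: 55,810 litres + 2,650 litres + 2,130 litres + 53,640 litres + 30,330 litres = 144,560 litres (under)
0 windows exceed the threshold.

0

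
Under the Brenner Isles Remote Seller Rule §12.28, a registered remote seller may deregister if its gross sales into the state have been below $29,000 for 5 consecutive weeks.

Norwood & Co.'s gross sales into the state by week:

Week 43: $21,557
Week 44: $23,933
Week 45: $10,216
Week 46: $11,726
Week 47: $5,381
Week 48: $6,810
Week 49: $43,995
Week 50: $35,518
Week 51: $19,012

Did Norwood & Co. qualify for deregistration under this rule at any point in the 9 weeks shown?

Weeks below $29,000: Week 43, Week 44, Week 45, Week 46, Week 47, Week 48, Week 51.
Longest run of consecutive weeks below the threshold: 6.
6 ≥ 5, so Norwood & Co. became eligible.

Yes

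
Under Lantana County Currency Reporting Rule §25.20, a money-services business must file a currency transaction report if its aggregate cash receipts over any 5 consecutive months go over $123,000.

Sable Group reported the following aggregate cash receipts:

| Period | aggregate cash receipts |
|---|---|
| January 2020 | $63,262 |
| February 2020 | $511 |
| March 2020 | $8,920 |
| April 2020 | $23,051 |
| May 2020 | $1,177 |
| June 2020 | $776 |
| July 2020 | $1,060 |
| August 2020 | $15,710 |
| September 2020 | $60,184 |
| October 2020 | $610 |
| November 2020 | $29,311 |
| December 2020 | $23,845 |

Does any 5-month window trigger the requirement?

Yes

January 2020–May 2020: $63,262 + $511 + $8,920 + $23,051 + $1,177 = $96,921 (under)
February 2020–June 2020: $511 + $8,920 + $23,051 + $1,177 + $776 = $34,435 (under)
March 2020–July 2020: $8,920 + $23,051 + $1,177 + $776 + $1,060 = $34,984 (under)
April 2020–August 2020: $23,051 + $1,177 + $776 + $1,060 + $15,710 = $41,774 (under)
May 2020–September 2020: $1,177 + $776 + $1,060 + $15,710 + $60,184 = $78,907 (under)
June 2020–October 2020: $776 + $1,060 + $15,710 + $60,184 + $610 = $78,340 (under)
July 2020–November 2020: $1,060 + $15,710 + $60,184 + $610 + $29,311 = $106,875 (under)
August 2020–December 2020: $15,710 + $60,184 + $610 + $29,311 + $23,845 = $129,660 (over)
At least one window exceeds $123,000.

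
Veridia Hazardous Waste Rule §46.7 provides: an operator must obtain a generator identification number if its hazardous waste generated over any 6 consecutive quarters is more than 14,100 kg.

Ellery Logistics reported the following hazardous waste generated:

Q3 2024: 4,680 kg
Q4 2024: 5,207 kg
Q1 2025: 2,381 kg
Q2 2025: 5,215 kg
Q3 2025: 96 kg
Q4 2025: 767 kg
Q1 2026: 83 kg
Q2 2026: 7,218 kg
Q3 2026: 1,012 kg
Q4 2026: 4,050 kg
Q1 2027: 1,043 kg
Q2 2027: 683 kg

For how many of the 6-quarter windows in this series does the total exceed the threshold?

Q3 2024–Q4 2025: 4,680 kg + 5,207 kg + 2,381 kg + 5,215 kg + 96 kg + 767 kg = 18,346 kg (over)
Q4 2024–Q1 2026: 5,207 kg + 2,381 kg + 5,215 kg + 96 kg + 767 kg + 83 kg = 13,749 kg (under)
Q1 2025–Q2 2026: 2,381 kg + 5,215 kg + 96 kg + 767 kg + 83 kg + 7,218 kg = 15,760 kg (over)
Q2 2025–Q3 2026: 5,215 kg + 96 kg + 767 kg + 83 kg + 7,218 kg + 1,012 kg = 14,391 kg (over)
Q3 2025–Q4 2026: 96 kg + 767 kg + 83 kg + 7,218 kg + 1,012 kg + 4,050 kg = 13,226 kg (under)
Q4 2025–Q1 2027: 767 kg + 83 kg + 7,218 kg + 1,012 kg + 4,050 kg + 1,043 kg = 14,173 kg (over)
Q1 2026–Q2 2027: 83 kg + 7,218 kg + 1,012 kg + 4,050 kg + 1,043 kg + 683 kg = 14,089 kg (under)
4 windows exceed the threshold.

4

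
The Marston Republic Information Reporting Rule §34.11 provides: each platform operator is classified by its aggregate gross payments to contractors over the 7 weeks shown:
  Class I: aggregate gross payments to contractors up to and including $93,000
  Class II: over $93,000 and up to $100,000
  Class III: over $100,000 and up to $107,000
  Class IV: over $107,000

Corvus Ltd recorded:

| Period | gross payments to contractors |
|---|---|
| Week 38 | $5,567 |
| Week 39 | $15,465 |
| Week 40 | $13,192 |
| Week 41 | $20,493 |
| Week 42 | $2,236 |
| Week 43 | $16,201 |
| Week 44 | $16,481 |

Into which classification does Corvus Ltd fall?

Aggregate gross payments to contractors: $5,567 + $15,465 + $13,192 + $20,493 + $2,236 + $16,201 + $16,481 = $89,635.
$89,635 ≤ $93,000, so Class I applies.

Class I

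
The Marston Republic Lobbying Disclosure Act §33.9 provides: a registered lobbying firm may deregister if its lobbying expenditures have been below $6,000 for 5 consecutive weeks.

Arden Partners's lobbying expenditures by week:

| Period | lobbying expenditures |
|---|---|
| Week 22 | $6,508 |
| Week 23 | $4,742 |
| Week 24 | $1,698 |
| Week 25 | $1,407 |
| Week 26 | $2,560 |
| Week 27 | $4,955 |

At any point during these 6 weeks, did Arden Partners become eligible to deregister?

Yes

Weeks below $6,000: Week 23, Week 24, Week 25, Week 26, Week 27.
Longest run of consecutive weeks below the threshold: 5.
5 ≥ 5, so Arden Partners became eligible.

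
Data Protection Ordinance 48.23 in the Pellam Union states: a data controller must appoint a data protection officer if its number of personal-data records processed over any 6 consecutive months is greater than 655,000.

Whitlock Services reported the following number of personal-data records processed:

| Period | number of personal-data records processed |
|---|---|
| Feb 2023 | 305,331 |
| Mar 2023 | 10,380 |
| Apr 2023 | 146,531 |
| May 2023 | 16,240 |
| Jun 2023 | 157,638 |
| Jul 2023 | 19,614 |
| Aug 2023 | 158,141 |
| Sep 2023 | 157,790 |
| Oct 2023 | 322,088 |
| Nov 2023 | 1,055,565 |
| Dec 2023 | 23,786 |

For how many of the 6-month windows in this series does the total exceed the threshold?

Feb 2023–Jul 2023: 305,331 + 10,380 + 146,531 + 16,240 + 157,638 + 19,614 = 655,734 (over)
Mar 2023–Aug 2023: 10,380 + 146,531 + 16,240 + 157,638 + 19,614 + 158,141 = 508,544 (under)
Apr 2023–Sep 2023: 146,531 + 16,240 + 157,638 + 19,614 + 158,141 + 157,790 = 655,954 (over)
May 2023–Oct 2023: 16,240 + 157,638 + 19,614 + 158,141 + 157,790 + 322,088 = 831,511 (over)
Jun 2023–Nov 2023: 157,638 + 19,614 + 158,141 + 157,790 + 322,088 + 1,055,565 = 1,870,836 (over)
Jul 2023–Dec 2023: 19,614 + 158,141 + 157,790 + 322,088 + 1,055,565 + 23,786 = 1,736,984 (over)
5 windows exceed the threshold.

5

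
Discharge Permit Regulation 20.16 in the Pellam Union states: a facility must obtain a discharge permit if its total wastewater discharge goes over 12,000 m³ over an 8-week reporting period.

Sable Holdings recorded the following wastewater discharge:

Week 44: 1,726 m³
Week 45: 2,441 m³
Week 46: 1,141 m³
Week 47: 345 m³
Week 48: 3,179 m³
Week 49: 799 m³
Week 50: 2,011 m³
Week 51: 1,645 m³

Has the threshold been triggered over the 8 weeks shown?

Yes

Total wastewater discharge: 1,726 m³ + 2,441 m³ + 1,141 m³ + 345 m³ + 3,179 m³ + 799 m³ + 2,011 m³ + 1,645 m³ = 13,287 m³.
13,287 m³ > 12,000 m³, so the threshold is exceeded.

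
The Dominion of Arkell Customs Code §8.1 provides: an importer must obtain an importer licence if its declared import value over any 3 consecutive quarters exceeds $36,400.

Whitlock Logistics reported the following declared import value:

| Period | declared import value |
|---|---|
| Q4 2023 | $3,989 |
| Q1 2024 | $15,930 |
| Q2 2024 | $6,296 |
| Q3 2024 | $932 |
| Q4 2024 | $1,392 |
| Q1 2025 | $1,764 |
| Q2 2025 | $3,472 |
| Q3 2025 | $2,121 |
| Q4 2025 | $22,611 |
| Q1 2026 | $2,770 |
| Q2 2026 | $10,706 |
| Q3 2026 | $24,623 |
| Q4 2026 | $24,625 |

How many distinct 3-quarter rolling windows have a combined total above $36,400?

Q4 2023–Q2 2024: $3,989 + $15,930 + $6,296 = $26,215 (under)
Q1 2024–Q3 2024: $15,930 + $6,296 + $932 = $23,158 (under)
Q2 2024–Q4 2024: $6,296 + $932 + $1,392 = $8,620 (under)
Q3 2024–Q1 2025: $932 + $1,392 + $1,764 = $4,088 (under)
Q4 2024–Q2 2025: $1,392 + $1,764 + $3,472 = $6,628 (under)
Q1 2025–Q3 2025: $1,764 + $3,472 + $2,121 = $7,357 (under)
Q2 2025–Q4 2025: $3,472 + $2,121 + $22,611 = $28,204 (under)
Q3 2025–Q1 2026: $2,121 + $22,611 + $2,770 = $27,502 (under)
Q4 2025–Q2 2026: $22,611 + $2,770 + $10,706 = $36,087 (under)
Q1 2026–Q3 2026: $2,770 + $10,706 + $24,623 = $38,099 (over)
Q2 2026–Q4 2026: $10,706 + $24,623 + $24,625 = $59,954 (over)
2 windows exceed the threshold.

2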